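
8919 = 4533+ 4386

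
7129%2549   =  2031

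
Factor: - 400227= - 3^1*71^1*1879^1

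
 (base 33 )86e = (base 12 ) 51b8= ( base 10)8924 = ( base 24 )FBK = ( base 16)22DC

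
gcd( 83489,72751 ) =7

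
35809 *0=0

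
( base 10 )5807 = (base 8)13257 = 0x16af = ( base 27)7Q2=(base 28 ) 7bb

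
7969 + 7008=14977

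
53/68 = 53/68 = 0.78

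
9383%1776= 503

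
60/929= 60/929  =  0.06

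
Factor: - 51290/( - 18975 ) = 446/165 = 2^1*3^( - 1)*5^(-1 )*11^( - 1 )*223^1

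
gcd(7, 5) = 1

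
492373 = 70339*7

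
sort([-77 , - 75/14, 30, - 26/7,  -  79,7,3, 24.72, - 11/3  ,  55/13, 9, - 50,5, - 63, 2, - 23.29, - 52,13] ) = [ - 79, - 77, - 63, - 52, - 50, - 23.29, - 75/14, - 26/7, - 11/3,2,3, 55/13,5, 7, 9, 13,  24.72,30 ] 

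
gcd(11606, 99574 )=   2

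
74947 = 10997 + 63950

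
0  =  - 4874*0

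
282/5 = 56 + 2/5= 56.40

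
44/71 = 44/71 = 0.62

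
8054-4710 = 3344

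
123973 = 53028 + 70945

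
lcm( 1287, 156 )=5148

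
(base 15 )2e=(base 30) 1E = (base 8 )54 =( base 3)1122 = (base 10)44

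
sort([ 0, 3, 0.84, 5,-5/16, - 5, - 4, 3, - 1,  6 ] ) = [  -  5,  -  4, - 1, - 5/16,0, 0.84,3,3,5, 6] 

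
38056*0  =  0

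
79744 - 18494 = 61250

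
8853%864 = 213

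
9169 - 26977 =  - 17808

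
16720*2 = 33440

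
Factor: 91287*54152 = 2^3*3^4 *7^3*23^1*967^1 = 4943373624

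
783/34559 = 783/34559=   0.02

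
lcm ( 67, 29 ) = 1943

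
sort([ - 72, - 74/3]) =[-72, - 74/3 ]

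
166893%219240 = 166893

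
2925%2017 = 908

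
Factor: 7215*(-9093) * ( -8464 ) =2^4*3^2*5^1*7^1*13^1 *23^2 *37^1*433^1 = 555289141680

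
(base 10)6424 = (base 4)1210120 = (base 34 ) 5IW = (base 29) 7IF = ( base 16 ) 1918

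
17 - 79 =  - 62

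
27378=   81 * 338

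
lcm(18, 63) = 126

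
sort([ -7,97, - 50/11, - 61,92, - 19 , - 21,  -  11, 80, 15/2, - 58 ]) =[ - 61, - 58, - 21, - 19, - 11, - 7, - 50/11,  15/2,  80, 92, 97] 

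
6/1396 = 3/698 = 0.00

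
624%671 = 624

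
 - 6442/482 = -14 + 153/241 = - 13.37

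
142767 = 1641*87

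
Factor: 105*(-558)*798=  -  2^2*3^4*5^1 * 7^2*19^1*31^1 = - 46754820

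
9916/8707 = 1  +  1209/8707 = 1.14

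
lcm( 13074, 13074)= 13074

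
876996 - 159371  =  717625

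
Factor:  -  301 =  -7^1*43^1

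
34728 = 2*17364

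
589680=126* 4680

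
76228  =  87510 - 11282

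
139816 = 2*69908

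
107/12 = 8 + 11/12 = 8.92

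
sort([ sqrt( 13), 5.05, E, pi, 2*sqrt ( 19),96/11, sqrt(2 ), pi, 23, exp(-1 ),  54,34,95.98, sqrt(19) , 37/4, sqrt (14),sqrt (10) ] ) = [exp(-1), sqrt( 2), E , pi, pi,sqrt(10 ),sqrt (13 ),sqrt( 14), sqrt( 19), 5.05,2 * sqrt( 19 ), 96/11, 37/4,23, 34, 54,95.98 ] 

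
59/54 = 1 + 5/54 = 1.09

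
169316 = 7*24188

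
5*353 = 1765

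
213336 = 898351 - 685015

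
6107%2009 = 80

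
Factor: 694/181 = 2^1 * 181^ (-1)*347^1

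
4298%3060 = 1238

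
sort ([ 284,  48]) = [48,  284]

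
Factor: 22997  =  13^1*29^1*61^1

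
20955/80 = 4191/16 = 261.94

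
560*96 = 53760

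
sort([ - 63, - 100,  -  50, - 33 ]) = [ - 100, - 63, - 50,-33] 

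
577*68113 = 39301201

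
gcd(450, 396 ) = 18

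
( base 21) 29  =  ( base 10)51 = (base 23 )25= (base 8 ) 63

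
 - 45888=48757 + -94645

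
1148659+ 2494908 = 3643567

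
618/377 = 1 + 241/377  =  1.64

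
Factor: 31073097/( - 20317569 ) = - 10357699/6772523  =  -  11^1 * 631^ (-1)*10733^( - 1)*941609^1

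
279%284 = 279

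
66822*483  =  32275026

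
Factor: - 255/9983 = -3^1 * 5^1*17^1*67^( - 1)*149^ ( - 1)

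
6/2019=2/673  =  0.00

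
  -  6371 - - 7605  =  1234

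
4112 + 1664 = 5776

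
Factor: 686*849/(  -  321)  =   - 194138/107 =-2^1*7^3 * 107^( - 1)*283^1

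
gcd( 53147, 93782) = 1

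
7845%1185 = 735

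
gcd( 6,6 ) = 6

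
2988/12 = 249  =  249.00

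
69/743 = 69/743 = 0.09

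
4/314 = 2/157=0.01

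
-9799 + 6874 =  - 2925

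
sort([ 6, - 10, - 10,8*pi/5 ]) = [-10, - 10,8*pi/5, 6]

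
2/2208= 1/1104 =0.00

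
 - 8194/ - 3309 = 2 + 1576/3309 = 2.48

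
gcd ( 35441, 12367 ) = 83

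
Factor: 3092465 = 5^1*23^1 * 26891^1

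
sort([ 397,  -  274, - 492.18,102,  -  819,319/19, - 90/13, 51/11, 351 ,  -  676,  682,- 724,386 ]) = [-819,-724,  -  676,  -  492.18, - 274, - 90/13, 51/11,319/19, 102 , 351, 386,397, 682 ]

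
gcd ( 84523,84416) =1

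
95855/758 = 126 + 347/758 = 126.46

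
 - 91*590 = - 53690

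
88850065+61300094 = 150150159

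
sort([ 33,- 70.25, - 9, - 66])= [ - 70.25, - 66, - 9, 33 ] 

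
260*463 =120380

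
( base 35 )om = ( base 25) 19C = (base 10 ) 862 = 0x35E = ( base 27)14p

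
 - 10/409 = -1 + 399/409 = - 0.02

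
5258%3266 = 1992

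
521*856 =445976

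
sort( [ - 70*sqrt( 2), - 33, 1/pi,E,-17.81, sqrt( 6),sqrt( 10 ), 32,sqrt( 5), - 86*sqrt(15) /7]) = [ - 70*sqrt (2) , - 86*sqrt( 15 )/7, - 33,-17.81, 1/pi,sqrt( 5 ),sqrt( 6 ), E, sqrt( 10), 32]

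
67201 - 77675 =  - 10474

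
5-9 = - 4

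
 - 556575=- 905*615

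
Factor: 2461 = 23^1*107^1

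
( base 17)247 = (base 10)653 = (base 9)805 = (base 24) 135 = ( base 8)1215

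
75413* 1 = 75413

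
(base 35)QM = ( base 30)112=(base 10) 932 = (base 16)3a4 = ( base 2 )1110100100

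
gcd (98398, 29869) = 1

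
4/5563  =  4/5563 = 0.00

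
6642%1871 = 1029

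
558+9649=10207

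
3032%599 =37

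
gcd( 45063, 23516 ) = 1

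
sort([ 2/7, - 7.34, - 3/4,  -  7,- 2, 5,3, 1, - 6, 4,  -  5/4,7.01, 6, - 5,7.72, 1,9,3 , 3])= [-7.34, - 7 ,- 6,-5, - 2,-5/4, - 3/4, 2/7, 1, 1 , 3 , 3, 3,4,5, 6, 7.01, 7.72 , 9] 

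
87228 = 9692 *9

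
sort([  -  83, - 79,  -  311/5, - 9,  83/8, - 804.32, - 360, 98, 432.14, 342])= [  -  804.32,-360, - 83, - 79, - 311/5, - 9,83/8, 98, 342,432.14]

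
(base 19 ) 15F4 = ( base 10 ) 8953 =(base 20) 127d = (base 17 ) 1DGB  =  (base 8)21371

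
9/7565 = 9/7565 = 0.00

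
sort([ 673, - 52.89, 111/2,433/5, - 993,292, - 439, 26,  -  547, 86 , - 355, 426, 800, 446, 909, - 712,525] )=[ - 993, - 712 , - 547 ,-439, - 355, - 52.89, 26, 111/2, 86, 433/5 , 292,426,446,525, 673, 800,909]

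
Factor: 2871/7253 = 3^2*11^1 * 29^1*7253^( - 1)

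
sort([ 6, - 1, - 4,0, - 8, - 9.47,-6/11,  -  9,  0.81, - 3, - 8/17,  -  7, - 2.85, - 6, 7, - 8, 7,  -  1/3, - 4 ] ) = [ - 9.47, -9,-8 , - 8,- 7,  -  6, - 4,-4,-3 , - 2.85,-1, - 6/11, -8/17 , - 1/3, 0,0.81 , 6, 7,7] 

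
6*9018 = 54108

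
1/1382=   1/1382= 0.00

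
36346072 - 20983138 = 15362934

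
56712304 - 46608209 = 10104095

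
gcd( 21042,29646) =18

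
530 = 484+46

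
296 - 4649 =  - 4353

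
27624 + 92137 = 119761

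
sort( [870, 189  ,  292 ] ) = [ 189, 292, 870] 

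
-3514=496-4010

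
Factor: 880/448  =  55/28 = 2^(-2)*5^1*7^(-1 )*11^1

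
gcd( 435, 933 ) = 3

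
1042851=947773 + 95078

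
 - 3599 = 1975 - 5574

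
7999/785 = 7999/785=10.19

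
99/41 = 99/41  =  2.41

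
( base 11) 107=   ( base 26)4o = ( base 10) 128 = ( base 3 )11202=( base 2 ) 10000000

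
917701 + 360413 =1278114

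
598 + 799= 1397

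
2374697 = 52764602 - 50389905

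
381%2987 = 381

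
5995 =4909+1086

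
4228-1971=2257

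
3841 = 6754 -2913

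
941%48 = 29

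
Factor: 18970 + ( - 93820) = - 2^1*3^1 *5^2*499^1=- 74850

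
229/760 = 229/760 =0.30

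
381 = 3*127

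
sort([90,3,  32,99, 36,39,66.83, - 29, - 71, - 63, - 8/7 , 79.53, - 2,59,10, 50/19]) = [ - 71, - 63, - 29, - 2, - 8/7,50/19,  3, 10,32,36, 39,59,66.83,79.53,90,99]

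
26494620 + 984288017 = 1010782637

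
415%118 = 61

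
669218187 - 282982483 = 386235704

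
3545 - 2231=1314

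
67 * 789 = 52863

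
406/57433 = 406/57433  =  0.01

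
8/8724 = 2/2181 = 0.00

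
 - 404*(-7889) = 3187156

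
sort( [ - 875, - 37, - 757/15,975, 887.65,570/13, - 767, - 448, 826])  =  [-875, - 767, - 448, - 757/15,- 37 , 570/13, 826,887.65,975]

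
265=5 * 53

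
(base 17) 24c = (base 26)p8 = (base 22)17k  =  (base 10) 658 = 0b1010010010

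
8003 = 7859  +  144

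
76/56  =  1+5/14 = 1.36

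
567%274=19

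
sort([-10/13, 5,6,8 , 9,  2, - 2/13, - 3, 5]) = [ - 3,-10/13,-2/13, 2, 5,5 , 6,8,9]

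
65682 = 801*82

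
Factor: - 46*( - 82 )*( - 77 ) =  - 2^2*7^1* 11^1*23^1*41^1 = -290444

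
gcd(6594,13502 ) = 314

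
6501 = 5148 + 1353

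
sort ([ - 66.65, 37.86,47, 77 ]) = [ - 66.65,37.86,47,77 ]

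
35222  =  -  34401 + 69623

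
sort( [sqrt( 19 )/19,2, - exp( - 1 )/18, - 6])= [ - 6, -exp(- 1)/18,sqrt( 19 )/19,2] 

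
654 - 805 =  - 151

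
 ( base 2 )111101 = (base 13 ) 49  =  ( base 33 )1s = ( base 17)3A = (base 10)61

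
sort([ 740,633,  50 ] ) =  [50,633, 740]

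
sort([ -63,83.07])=[- 63,83.07 ]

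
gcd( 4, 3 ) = 1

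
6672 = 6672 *1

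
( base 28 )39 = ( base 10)93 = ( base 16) 5D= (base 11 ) 85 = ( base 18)53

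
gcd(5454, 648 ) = 54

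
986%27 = 14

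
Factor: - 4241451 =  - 3^1*31^1*59^1*773^1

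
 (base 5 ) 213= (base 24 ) 2A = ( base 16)3a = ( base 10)58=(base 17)37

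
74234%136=114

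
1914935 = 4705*407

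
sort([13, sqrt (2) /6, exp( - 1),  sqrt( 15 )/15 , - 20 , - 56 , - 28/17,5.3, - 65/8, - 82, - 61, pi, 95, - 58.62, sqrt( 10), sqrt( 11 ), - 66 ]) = [ - 82 , - 66, - 61 , - 58.62, - 56 , - 20,-65/8, - 28/17, sqrt( 2 ) /6, sqrt (15 )/15, exp(-1 ),pi, sqrt (10) , sqrt(11),5.3 , 13,95]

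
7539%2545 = 2449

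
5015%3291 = 1724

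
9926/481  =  9926/481  =  20.64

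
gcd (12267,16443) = 261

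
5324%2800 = 2524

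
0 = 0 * (- 940)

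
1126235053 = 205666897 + 920568156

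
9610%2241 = 646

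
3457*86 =297302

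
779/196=779/196 = 3.97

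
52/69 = 52/69 =0.75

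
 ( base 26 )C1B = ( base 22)GI9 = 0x1FD5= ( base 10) 8149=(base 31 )8er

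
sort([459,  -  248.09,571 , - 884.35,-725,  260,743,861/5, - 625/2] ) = [  -  884.35, - 725,  -  625/2, - 248.09,861/5,260,459,  571,743 ]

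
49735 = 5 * 9947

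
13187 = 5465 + 7722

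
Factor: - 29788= - 2^2*11^1*677^1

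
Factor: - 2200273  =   - 337^1 * 6529^1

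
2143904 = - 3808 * ( - 563)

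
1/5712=1/5712 =0.00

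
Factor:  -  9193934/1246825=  - 2^1*5^( - 2 )*53^( - 1 )*941^( - 1)*4596967^1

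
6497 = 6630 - 133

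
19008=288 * 66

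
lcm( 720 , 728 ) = 65520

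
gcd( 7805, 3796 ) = 1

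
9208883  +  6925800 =16134683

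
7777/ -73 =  - 7777/73  =  - 106.53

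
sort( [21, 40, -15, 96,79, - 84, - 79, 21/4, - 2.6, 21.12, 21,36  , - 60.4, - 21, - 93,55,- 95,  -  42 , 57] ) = [ - 95, - 93,  -  84, - 79 , - 60.4,-42, - 21,  -  15, - 2.6,21/4, 21,21, 21.12,36,40,  55,57,  79,96] 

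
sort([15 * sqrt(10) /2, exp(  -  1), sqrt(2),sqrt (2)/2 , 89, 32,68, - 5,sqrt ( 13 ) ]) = [-5,exp( - 1),sqrt ( 2 )/2 , sqrt( 2 ),sqrt(13 ), 15*sqrt (10) /2, 32, 68,89 ]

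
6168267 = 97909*63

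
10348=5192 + 5156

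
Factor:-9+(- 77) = -2^1*43^1 = -86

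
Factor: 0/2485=0^1 = 0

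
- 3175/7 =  - 454 + 3/7= - 453.57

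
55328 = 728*76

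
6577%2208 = 2161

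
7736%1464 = 416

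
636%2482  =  636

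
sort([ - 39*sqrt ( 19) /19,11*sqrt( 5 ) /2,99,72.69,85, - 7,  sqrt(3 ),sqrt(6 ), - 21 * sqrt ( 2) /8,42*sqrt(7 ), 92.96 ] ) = [ - 39*sqrt(19 ) /19,  -  7,  -  21*sqrt(2 ) /8,sqrt(3),sqrt(6 ), 11 * sqrt(5 )/2, 72.69,85,92.96,99,42*sqrt(7 ) ]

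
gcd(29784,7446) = 7446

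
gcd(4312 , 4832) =8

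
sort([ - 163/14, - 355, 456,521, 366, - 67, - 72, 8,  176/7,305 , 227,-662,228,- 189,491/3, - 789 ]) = [ - 789, - 662, - 355,-189 , - 72,  -  67, - 163/14, 8,176/7,491/3, 227,228,305,366, 456,521 ]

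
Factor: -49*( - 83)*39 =158613 = 3^1*7^2*13^1 *83^1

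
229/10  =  229/10 = 22.90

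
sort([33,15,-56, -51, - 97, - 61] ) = [  -  97, - 61, - 56, - 51,15, 33 ] 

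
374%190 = 184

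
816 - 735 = 81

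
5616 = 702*8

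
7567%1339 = 872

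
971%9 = 8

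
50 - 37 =13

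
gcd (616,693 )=77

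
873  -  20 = 853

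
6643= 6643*1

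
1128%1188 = 1128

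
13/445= 13/445  =  0.03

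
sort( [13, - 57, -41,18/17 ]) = [ - 57, - 41,18/17, 13]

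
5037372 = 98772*51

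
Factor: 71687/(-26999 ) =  - 7^1*11^1*29^(-1)  =  -77/29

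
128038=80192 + 47846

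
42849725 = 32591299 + 10258426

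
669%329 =11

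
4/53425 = 4/53425 = 0.00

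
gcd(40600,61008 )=8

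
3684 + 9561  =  13245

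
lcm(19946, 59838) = 59838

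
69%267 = 69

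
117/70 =117/70 = 1.67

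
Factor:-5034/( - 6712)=3/4 = 2^( - 2 )*3^1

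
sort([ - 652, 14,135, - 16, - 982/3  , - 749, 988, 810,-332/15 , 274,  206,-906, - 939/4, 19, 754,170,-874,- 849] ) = [-906, - 874,- 849, - 749,-652, - 982/3,-939/4,-332/15,  -  16, 14,  19, 135,170,  206,  274,754,810, 988 ] 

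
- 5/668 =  -5/668 = - 0.01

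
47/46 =47/46 = 1.02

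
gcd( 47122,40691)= 1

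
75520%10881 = 10234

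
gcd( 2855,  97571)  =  1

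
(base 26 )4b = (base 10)115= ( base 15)7A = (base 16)73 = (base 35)3A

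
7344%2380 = 204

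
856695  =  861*995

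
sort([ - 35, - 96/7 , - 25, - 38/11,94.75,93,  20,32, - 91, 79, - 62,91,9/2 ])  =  [ - 91,-62 , - 35, - 25,  -  96/7, - 38/11, 9/2,20,32,79, 91,93, 94.75 ]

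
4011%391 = 101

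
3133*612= 1917396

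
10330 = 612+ 9718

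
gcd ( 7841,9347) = 1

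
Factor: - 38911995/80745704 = -2^( - 3)*3^4*5^1*13^( - 1)  *96079^1 * 776401^( - 1)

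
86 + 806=892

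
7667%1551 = 1463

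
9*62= 558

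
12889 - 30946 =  - 18057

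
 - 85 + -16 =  - 101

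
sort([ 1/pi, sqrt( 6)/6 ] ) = [ 1/pi , sqrt (6)/6 ] 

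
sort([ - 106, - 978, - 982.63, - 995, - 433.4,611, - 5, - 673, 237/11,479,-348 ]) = [ - 995, - 982.63, - 978, - 673, - 433.4, - 348, - 106, - 5,237/11,479,611]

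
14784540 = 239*61860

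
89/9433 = 89/9433 =0.01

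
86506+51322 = 137828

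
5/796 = 5/796  =  0.01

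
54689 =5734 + 48955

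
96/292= 24/73 = 0.33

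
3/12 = 1/4 = 0.25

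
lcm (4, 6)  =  12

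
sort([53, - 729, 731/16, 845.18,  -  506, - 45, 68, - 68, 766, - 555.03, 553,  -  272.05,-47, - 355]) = [ - 729,  -  555.03,-506,- 355, - 272.05, - 68,  -  47,  -  45, 731/16, 53,  68,553, 766, 845.18 ]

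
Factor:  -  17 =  - 17^1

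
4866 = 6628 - 1762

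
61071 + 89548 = 150619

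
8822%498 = 356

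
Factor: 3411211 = 3411211^1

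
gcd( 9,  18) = 9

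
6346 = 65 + 6281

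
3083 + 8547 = 11630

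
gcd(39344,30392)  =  8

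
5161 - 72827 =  - 67666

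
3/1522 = 3/1522=0.00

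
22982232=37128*619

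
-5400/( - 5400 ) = 1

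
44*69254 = 3047176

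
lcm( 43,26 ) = 1118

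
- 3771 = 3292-7063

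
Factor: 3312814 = 2^1*929^1  *1783^1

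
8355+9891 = 18246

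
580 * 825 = 478500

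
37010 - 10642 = 26368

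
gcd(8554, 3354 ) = 26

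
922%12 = 10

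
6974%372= 278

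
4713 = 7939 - 3226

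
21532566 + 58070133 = 79602699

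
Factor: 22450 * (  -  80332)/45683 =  - 1803453400/45683 = -2^3*5^2*7^1 * 11^(- 1 ) * 19^1 * 151^1 * 449^1*4153^( - 1) 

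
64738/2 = 32369 = 32369.00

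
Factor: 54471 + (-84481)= - 30010 = - 2^1*5^1 * 3001^1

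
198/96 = 2  +  1/16 =2.06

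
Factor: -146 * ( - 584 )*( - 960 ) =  - 81853440 = - 2^10*3^1*5^1 *73^2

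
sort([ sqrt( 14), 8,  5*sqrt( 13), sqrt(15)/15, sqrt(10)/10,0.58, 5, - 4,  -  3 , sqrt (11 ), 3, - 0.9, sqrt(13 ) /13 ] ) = [ - 4, - 3, - 0.9,  sqrt(15)/15, sqrt( 13)/13  ,  sqrt(10)/10, 0.58, 3, sqrt ( 11 ), sqrt(14), 5, 8, 5*sqrt(13) ]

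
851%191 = 87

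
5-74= - 69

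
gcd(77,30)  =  1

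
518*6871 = 3559178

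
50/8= 25/4 = 6.25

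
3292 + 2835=6127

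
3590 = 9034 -5444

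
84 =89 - 5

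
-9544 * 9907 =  - 94552408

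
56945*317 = 18051565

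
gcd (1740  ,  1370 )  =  10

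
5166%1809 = 1548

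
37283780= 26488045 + 10795735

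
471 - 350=121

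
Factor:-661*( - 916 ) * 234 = 141681384 = 2^3*3^2*13^1*229^1*661^1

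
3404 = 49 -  - 3355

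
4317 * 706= 3047802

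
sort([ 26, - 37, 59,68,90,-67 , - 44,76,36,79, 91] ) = [  -  67,  -  44, - 37,26 , 36 , 59, 68, 76,79,90, 91 ] 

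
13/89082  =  13/89082 =0.00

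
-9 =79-88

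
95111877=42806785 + 52305092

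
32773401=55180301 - 22406900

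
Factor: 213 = 3^1* 71^1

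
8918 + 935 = 9853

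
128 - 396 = -268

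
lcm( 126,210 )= 630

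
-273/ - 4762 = 273/4762 =0.06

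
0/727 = 0 =0.00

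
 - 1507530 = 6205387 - 7712917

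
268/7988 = 67/1997  =  0.03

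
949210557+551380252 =1500590809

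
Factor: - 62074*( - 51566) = 3200907884 = 2^2*  19^1 *23^1*41^1*59^1*757^1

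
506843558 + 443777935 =950621493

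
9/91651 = 9/91651 = 0.00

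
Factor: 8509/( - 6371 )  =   - 23^( - 1 )*67^1 * 127^1*277^( - 1)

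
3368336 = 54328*62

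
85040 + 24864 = 109904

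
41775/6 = 6962+1/2  =  6962.50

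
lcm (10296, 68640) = 205920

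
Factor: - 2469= - 3^1*823^1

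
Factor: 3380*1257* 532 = 2260287120  =  2^4*3^1 * 5^1*7^1*13^2 * 19^1*419^1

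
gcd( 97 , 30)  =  1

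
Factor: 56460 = 2^2*3^1*5^1*941^1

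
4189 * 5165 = 21636185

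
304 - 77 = 227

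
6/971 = 6/971=0.01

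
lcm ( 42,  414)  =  2898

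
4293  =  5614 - 1321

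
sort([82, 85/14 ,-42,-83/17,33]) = [ - 42, - 83/17, 85/14,  33, 82] 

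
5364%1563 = 675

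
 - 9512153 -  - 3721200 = - 5790953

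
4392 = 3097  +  1295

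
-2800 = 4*(- 700)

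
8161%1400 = 1161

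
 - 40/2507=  - 40/2507 =- 0.02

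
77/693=1/9 = 0.11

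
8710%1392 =358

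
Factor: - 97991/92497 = - 17^( - 1)*29^1*31^1*109^1*5441^(-1 ) 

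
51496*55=2832280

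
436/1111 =436/1111 = 0.39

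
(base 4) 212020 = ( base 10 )2440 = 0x988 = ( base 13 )1159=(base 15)ACA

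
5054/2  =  2527 = 2527.00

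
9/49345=9/49345  =  0.00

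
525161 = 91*5771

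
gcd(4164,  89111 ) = 1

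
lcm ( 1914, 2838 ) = 82302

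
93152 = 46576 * 2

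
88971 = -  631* (-141)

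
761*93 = 70773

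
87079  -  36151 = 50928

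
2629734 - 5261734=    - 2632000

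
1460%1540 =1460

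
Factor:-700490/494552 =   -  350245/247276= - 2^(  -  2)*5^1*7^1*10007^1*61819^( - 1)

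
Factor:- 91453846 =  - 2^1 * 11^1*17^1 * 244529^1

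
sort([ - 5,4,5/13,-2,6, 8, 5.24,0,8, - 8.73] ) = [ - 8.73, - 5, - 2, 0, 5/13,4,5.24,6,8,8]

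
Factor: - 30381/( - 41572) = 2^(-2 )*3^1*13^1*41^1 * 547^(-1) = 1599/2188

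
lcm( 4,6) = 12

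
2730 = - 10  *(  -  273 ) 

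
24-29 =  - 5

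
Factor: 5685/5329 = 3^1 *5^1*73^(-2) * 379^1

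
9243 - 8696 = 547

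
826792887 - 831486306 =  - 4693419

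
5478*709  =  3883902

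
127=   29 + 98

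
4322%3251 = 1071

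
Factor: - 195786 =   -  2^1*3^2*73^1*149^1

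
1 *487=487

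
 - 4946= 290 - 5236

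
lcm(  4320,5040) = 30240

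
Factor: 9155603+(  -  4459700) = 4695903 = 3^2*521767^1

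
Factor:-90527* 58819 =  - 5324707613 = -131^1* 449^1 * 90527^1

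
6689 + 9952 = 16641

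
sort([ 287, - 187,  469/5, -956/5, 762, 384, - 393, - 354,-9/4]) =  [ - 393,-354, - 956/5, - 187, - 9/4, 469/5, 287,  384,762] 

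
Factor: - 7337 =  - 11^1*23^1*29^1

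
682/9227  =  682/9227= 0.07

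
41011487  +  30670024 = 71681511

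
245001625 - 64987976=180013649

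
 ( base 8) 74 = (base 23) 2e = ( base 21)2i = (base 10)60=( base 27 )26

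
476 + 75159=75635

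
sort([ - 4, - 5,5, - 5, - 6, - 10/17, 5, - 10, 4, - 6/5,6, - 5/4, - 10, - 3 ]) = [ - 10, - 10,-6, - 5, - 5,-4, - 3, - 5/4,  -  6/5, - 10/17, 4, 5, 5,6] 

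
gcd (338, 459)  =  1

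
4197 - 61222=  - 57025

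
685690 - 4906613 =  - 4220923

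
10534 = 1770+8764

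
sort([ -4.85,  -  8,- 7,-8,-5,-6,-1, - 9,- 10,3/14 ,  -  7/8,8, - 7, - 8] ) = [ - 10,-9,  -  8,-8, -8, - 7,  -  7, - 6, - 5, - 4.85,-1, - 7/8,3/14 , 8 ]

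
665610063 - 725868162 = - 60258099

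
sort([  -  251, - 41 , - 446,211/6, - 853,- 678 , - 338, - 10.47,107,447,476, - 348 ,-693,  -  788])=[  -  853, - 788, - 693,- 678, -446, - 348, - 338, - 251,-41, -10.47,211/6,107,447,476 ]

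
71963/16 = 71963/16=4497.69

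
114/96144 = 19/16024 = 0.00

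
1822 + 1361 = 3183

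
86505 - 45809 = 40696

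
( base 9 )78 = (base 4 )1013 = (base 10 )71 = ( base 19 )3e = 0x47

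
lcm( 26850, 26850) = 26850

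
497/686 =71/98  =  0.72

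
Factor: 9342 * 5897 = 2^1*3^3 * 173^1*5897^1 = 55089774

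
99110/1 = 99110 = 99110.00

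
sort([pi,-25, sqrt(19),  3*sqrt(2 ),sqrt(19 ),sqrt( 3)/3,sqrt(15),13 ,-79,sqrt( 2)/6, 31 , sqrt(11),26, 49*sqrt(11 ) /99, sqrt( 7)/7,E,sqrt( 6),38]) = [  -  79,- 25,  sqrt( 2)/6, sqrt( 7)/7,sqrt( 3 ) /3,49*sqrt(11)/99, sqrt( 6), E,pi, sqrt(11),sqrt (15 ), 3* sqrt( 2), sqrt( 19 ),sqrt (19),13, 26, 31,38]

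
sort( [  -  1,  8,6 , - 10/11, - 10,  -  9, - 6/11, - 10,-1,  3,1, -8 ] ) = [ - 10, - 10,-9,-8, -1, - 1, - 10/11, - 6/11,1, 3, 6,8 ]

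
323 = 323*1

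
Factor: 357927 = 3^1*229^1*521^1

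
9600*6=57600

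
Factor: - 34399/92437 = - 23^(-1) * 41^1 * 839^1*4019^( - 1)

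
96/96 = 1 =1.00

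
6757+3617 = 10374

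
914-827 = 87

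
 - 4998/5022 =  -  1 + 4/837 = - 1.00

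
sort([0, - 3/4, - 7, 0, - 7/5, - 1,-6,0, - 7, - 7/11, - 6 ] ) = [ - 7 , - 7 , -6, - 6,- 7/5, - 1,  -  3/4,  -  7/11,0, 0, 0] 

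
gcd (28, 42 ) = 14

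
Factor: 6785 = 5^1 * 23^1*59^1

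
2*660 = 1320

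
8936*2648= 23662528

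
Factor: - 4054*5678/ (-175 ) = 23018612/175 = 2^2*5^ ( -2 ) * 7^( - 1)*17^1  *167^1 * 2027^1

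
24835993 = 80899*307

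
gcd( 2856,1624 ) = 56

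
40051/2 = 40051/2 = 20025.50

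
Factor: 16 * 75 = 1200=2^4*3^1*5^2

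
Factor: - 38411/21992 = -2^(-3 )*71^1*541^1*2749^( - 1)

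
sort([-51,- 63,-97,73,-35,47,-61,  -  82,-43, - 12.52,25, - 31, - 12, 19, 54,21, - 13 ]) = [-97, - 82,  -  63, - 61, - 51 ,  -  43,  -  35, - 31, - 13, - 12.52 , - 12,19,21,25 , 47,54, 73] 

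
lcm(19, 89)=1691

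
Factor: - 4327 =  - 4327^1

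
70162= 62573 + 7589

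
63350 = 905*70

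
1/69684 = 1/69684 = 0.00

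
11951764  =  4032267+7919497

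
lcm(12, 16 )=48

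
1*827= 827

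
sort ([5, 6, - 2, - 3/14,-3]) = [ - 3 , - 2, - 3/14, 5, 6]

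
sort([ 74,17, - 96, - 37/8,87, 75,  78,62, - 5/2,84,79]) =[ - 96, - 37/8, - 5/2,17 , 62, 74,75,78,  79,84,87 ] 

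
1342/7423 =1342/7423 = 0.18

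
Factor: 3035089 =277^1*10957^1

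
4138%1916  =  306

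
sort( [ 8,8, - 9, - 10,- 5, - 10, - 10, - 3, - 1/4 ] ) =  [ - 10, - 10, - 10, - 9, - 5,-3, - 1/4,8,8]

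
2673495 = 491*5445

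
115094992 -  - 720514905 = 835609897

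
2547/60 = 849/20 = 42.45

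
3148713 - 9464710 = -6315997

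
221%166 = 55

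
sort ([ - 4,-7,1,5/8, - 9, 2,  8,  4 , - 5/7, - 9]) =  [-9, - 9, - 7,  -  4,-5/7, 5/8, 1, 2,4 , 8]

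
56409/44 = 56409/44 = 1282.02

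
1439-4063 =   -  2624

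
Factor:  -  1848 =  - 2^3*3^1*7^1* 11^1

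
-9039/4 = - 9039/4 = -2259.75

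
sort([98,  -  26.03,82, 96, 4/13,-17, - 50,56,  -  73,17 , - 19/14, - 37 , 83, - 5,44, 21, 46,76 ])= [-73, -50 , - 37, - 26.03, - 17, - 5, - 19/14,4/13, 17,21, 44,  46 , 56, 76, 82, 83, 96,98]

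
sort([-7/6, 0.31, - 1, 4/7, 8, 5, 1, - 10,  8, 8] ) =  [-10, - 7/6 ,-1, 0.31, 4/7,  1, 5, 8, 8, 8 ] 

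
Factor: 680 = 2^3 * 5^1*17^1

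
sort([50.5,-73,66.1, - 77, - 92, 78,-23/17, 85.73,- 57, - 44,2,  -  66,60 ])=[ - 92,-77 ,-73,-66, -57, - 44,-23/17,2,50.5, 60, 66.1, 78,  85.73 ] 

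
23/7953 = 23/7953 = 0.00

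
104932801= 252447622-147514821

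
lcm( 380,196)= 18620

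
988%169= 143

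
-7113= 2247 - 9360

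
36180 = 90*402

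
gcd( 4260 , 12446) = 2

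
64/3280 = 4/205 = 0.02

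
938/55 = 17 + 3/55  =  17.05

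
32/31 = 32/31 =1.03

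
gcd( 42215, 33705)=5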